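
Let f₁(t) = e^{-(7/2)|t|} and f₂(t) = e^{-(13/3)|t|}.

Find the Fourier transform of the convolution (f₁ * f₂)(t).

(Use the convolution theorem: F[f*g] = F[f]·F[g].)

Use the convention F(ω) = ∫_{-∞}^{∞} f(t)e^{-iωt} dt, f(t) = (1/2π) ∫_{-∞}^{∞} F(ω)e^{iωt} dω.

F[f₁*f₂](ω) = \frac{2184}{36 \omega^{4} + 1117 \omega^{2} + 8281}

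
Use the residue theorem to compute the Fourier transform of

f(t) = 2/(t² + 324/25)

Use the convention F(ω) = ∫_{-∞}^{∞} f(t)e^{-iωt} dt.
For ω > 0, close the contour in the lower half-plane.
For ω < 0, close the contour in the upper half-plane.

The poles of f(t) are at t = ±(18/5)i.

Let g(z) = f(z)e^{-iωz}; for large |z| the factor e^{-iωz} decays in the lower half-plane when ω > 0 and in the upper half-plane when ω < 0.

Case ω > 0 (lower half-plane, clockwise contour ⇒ F(ω) = -2πi·ΣRes):
  Res_{z = - \frac{18 i}{5}} g(z) = \frac{5 i e^{- \frac{18 \omega}{5}}}{18}
  F(ω) = -2πi·ΣRes = \frac{5 \pi e^{- \frac{18 \omega}{5}}}{9}

Case ω < 0 (upper half-plane, counterclockwise contour ⇒ F(ω) = +2πi·ΣRes):
  Res_{z = \frac{18 i}{5}} g(z) = - \frac{5 i e^{\frac{18 \omega}{5}}}{18}
  F(ω) = 2πi·ΣRes = \frac{5 \pi e^{\frac{18 \omega}{5}}}{9}

Both cases combine into a single formula in |ω|:

F(ω) = \frac{5 \pi e^{- \frac{18 \left|{\omega}\right|}{5}}}{9}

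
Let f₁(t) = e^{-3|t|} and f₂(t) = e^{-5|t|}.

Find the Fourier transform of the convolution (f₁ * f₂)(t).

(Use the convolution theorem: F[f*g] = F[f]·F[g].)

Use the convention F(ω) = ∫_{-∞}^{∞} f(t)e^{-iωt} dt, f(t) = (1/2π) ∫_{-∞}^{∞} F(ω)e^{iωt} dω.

F[f₁*f₂](ω) = \frac{60}{\left(\omega^{2} + 9\right) \left(\omega^{2} + 25\right)}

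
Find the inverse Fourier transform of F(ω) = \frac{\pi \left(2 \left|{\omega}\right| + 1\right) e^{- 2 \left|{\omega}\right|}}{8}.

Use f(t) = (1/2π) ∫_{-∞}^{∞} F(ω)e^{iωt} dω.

f(t) = \frac{2}{\left(t^{2} + 4\right)^{2}}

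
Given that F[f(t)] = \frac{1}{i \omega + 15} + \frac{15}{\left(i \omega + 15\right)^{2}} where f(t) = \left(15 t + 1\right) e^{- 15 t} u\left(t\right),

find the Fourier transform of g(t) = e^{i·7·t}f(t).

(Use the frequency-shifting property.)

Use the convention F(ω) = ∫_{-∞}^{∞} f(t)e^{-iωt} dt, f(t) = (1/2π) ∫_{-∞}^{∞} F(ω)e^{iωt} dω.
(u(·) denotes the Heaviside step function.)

F[g](ω) = \frac{15 i \left(\omega - 7\right) + \left(i \left(\omega - 7\right) + 15\right)^{2} + 225}{\left(i \left(\omega - 7\right) + 15\right)^{3}}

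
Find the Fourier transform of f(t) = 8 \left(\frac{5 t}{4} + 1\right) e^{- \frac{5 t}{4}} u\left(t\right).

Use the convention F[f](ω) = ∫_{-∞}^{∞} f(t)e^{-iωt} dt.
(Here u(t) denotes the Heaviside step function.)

F(ω) = \frac{64 \left(- 2 i \omega - 5\right)}{16 \omega^{2} - 40 i \omega - 25}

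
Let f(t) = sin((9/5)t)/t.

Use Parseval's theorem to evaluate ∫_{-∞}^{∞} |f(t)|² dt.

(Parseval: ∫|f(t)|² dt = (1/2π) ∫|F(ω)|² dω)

∫|f(t)|² dt = \frac{9 \pi}{5}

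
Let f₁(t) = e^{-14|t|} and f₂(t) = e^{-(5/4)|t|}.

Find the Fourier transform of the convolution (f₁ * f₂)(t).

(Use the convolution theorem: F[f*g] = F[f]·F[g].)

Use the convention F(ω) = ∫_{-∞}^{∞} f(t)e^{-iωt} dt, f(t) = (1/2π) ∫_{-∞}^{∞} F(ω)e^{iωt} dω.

F[f₁*f₂](ω) = \frac{1120}{\left(\omega^{2} + 196\right) \left(16 \omega^{2} + 25\right)}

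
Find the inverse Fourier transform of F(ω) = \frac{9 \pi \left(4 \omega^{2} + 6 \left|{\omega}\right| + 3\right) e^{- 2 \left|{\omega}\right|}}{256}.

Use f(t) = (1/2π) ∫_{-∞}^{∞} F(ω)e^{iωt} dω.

f(t) = \frac{9}{\left(t^{2} + 4\right)^{3}}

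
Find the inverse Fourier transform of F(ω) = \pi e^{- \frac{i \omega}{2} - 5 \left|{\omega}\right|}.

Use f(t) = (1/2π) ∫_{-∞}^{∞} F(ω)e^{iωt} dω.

f(t) = \frac{5}{\left(t - \frac{1}{2}\right)^{2} + 25}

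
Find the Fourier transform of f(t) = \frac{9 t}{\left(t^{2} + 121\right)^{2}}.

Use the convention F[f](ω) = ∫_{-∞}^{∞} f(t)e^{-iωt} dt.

F(ω) = - \frac{9 i \pi \omega e^{- 11 \left|{\omega}\right|}}{22}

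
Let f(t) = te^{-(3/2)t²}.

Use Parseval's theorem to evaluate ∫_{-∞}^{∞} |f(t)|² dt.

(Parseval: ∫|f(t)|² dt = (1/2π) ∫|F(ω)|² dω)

∫|f(t)|² dt = \frac{\sqrt{3} \sqrt{\pi}}{18}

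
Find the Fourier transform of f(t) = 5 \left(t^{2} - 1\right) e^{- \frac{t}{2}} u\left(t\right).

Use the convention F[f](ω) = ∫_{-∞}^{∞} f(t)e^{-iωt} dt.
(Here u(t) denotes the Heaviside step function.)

F(ω) = \frac{10 \left(16 i \omega - \left(2 i \omega + 1\right)^{3} + 8\right)}{\left(2 i \omega + 1\right)^{4}}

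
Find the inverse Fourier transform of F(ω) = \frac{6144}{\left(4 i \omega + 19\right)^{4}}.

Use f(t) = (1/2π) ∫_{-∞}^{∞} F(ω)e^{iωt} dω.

f(t) = 4 t^{3} e^{- \frac{19 t}{4}} u\left(t\right)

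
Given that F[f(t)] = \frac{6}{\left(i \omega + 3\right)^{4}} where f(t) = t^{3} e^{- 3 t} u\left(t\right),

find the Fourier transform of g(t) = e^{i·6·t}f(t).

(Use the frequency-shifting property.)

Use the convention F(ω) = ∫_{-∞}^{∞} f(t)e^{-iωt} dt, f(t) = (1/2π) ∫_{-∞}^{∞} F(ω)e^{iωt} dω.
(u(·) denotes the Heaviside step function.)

F[g](ω) = \frac{6}{\left(i \left(\omega - 6\right) + 3\right)^{4}}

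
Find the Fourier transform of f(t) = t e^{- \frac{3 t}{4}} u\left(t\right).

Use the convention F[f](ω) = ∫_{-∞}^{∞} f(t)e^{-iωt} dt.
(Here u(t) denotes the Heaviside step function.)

F(ω) = \frac{16}{\left(4 i \omega + 3\right)^{2}}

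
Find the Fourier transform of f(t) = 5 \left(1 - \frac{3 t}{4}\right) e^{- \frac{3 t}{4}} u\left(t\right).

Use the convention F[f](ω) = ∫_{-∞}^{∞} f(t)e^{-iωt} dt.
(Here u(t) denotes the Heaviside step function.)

F(ω) = \frac{80 i \omega}{- 16 \omega^{2} + 24 i \omega + 9}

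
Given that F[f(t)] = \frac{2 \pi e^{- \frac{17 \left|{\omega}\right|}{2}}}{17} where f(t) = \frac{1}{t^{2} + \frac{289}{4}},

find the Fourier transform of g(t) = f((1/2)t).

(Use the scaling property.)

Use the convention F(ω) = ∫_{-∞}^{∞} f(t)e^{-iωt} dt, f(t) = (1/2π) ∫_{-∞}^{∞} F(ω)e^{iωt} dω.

F[g](ω) = \frac{4 \pi e^{- 17 \left|{\omega}\right|}}{17}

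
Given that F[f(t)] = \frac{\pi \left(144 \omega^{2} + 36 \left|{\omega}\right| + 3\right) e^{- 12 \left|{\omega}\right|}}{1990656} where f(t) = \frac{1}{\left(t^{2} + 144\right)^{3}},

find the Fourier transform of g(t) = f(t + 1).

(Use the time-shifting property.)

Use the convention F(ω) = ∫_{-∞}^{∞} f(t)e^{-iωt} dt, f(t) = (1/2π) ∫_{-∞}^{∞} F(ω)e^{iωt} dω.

F[g](ω) = \frac{\pi \left(48 \omega^{2} + 12 \left|{\omega}\right| + 1\right) e^{i \omega - 12 \left|{\omega}\right|}}{663552}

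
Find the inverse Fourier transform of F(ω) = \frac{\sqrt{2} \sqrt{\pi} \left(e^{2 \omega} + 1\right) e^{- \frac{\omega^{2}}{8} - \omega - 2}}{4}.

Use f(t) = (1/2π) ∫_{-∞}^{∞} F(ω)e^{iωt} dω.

f(t) = e^{- 2 t^{2}} \cos{\left(4 t \right)}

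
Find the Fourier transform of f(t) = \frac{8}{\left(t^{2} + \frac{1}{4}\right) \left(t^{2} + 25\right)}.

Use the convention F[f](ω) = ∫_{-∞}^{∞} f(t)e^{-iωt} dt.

F(ω) = - \frac{32 \pi e^{- 5 \left|{\omega}\right|}}{495} + \frac{64 \pi e^{- \frac{\left|{\omega}\right|}{2}}}{99}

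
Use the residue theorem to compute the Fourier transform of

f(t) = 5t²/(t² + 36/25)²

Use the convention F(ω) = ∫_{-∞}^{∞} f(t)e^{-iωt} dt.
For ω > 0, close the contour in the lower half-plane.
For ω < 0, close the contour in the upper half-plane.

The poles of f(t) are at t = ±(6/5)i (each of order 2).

Let g(z) = f(z)e^{-iωz}; for large |z| the factor e^{-iωz} decays in the lower half-plane when ω > 0 and in the upper half-plane when ω < 0.

Case ω > 0 (lower half-plane, clockwise contour ⇒ F(ω) = -2πi·ΣRes):
  Res_{z = - \frac{6 i}{5}} g(z) = \frac{5 i \left(5 - 6 \omega\right) e^{- \frac{6 \omega}{5}}}{24} (pole of order 2)
  F(ω) = -2πi·ΣRes = \frac{5 \pi \left(5 - 6 \omega\right) e^{- \frac{6 \omega}{5}}}{12}

Case ω < 0 (upper half-plane, counterclockwise contour ⇒ F(ω) = +2πi·ΣRes):
  Res_{z = \frac{6 i}{5}} g(z) = \frac{5 i \left(- 6 \omega - 5\right) e^{\frac{6 \omega}{5}}}{24} (pole of order 2)
  F(ω) = 2πi·ΣRes = \frac{5 \pi \left(6 \omega + 5\right) e^{\frac{6 \omega}{5}}}{12}

Both cases combine into a single formula in |ω|:

F(ω) = \frac{5 \pi \left(5 - 6 \left|{\omega}\right|\right) e^{- \frac{6 \left|{\omega}\right|}{5}}}{12}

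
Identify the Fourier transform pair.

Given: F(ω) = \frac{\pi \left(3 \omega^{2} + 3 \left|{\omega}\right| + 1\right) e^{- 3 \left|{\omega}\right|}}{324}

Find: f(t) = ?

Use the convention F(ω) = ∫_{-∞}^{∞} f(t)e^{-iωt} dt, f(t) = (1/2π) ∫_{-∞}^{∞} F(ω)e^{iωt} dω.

f(t) = \frac{2}{\left(t^{2} + 9\right)^{3}}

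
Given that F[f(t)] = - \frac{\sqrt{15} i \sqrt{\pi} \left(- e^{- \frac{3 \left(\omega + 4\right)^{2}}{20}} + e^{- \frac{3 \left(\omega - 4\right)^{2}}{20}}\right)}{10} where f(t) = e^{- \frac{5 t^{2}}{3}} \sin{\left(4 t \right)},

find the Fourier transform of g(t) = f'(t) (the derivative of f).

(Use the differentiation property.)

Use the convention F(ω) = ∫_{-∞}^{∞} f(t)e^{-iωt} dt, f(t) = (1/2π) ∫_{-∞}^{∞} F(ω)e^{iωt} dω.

F[g](ω) = \frac{\sqrt{15} \sqrt{\pi} \omega \left(e^{\frac{12 \omega}{5}} - 1\right) e^{- \frac{3 \omega^{2}}{20} - \frac{6 \omega}{5} - \frac{12}{5}}}{10}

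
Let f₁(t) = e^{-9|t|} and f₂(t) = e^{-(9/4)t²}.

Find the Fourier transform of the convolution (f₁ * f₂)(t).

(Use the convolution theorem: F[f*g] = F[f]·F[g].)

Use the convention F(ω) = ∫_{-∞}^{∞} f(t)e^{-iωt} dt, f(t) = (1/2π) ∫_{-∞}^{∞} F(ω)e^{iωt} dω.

F[f₁*f₂](ω) = \frac{12 \sqrt{\pi} e^{- \frac{\omega^{2}}{9}}}{\omega^{2} + 81}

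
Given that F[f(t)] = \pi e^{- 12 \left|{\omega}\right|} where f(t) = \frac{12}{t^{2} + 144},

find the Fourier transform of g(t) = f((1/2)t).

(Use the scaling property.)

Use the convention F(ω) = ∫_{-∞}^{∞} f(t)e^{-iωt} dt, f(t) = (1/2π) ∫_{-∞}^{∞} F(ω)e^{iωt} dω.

F[g](ω) = 2 \pi e^{- 24 \left|{\omega}\right|}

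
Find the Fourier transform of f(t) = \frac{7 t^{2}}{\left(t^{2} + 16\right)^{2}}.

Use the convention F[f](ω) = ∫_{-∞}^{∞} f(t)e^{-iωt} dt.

F(ω) = \frac{7 \pi \left(1 - 4 \left|{\omega}\right|\right) e^{- 4 \left|{\omega}\right|}}{8}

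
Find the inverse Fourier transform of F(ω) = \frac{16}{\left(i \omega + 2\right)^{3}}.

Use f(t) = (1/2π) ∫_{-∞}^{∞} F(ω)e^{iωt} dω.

f(t) = 8 t^{2} e^{- 2 t} u\left(t\right)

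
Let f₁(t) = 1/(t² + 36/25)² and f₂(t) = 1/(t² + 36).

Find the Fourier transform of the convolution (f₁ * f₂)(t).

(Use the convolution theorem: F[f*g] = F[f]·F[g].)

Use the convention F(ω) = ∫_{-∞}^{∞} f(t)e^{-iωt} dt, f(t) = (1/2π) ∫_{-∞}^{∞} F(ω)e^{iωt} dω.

F[f₁*f₂](ω) = \frac{25 \pi^{2} \left(6 \left|{\omega}\right| + 5\right) e^{- \frac{36 \left|{\omega}\right|}{5}}}{2592}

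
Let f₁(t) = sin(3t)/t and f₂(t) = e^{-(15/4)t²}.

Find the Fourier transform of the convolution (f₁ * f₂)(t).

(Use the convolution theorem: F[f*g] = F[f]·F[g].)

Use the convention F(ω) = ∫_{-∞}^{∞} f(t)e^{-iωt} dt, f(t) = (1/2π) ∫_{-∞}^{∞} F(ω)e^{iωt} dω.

F[f₁*f₂](ω) = \begin{cases} \frac{2 \sqrt{15} \pi^{\frac{3}{2}} e^{- \frac{\omega^{2}}{15}}}{15} & \text{for}\: \omega > -3 \wedge \omega < 3 \\0 & \text{otherwise} \end{cases}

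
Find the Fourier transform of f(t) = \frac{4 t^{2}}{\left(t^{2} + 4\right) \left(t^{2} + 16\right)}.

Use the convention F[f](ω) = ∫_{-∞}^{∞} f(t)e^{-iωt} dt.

F(ω) = \frac{2 \pi \left(2 - e^{2 \left|{\omega}\right|}\right) e^{- 4 \left|{\omega}\right|}}{3}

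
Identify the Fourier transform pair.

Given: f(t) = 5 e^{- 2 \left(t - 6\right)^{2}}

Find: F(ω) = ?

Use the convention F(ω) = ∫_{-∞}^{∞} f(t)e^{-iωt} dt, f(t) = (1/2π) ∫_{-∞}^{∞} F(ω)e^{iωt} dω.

F(ω) = \frac{5 \sqrt{2} \sqrt{\pi} e^{- \frac{\omega \left(\omega + 48 i\right)}{8}}}{2}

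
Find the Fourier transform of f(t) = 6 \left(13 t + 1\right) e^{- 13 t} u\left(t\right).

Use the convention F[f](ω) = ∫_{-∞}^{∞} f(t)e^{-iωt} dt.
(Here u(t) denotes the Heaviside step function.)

F(ω) = \frac{6 \left(- i \omega - 26\right)}{\omega^{2} - 26 i \omega - 169}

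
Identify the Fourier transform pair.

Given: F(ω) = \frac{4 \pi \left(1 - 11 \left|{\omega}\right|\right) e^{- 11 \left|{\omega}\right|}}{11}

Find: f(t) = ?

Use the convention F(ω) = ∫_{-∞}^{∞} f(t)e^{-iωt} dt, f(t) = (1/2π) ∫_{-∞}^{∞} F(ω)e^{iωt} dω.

f(t) = \frac{8 t^{2}}{\left(t^{2} + 121\right)^{2}}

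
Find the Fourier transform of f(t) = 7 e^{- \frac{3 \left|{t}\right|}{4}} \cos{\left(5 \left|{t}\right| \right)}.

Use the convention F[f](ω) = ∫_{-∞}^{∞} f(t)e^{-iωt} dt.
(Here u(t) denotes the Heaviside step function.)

F(ω) = \frac{168 \left(16 \omega^{2} + 409\right)}{256 \omega^{4} - 12512 \omega^{2} + 167281}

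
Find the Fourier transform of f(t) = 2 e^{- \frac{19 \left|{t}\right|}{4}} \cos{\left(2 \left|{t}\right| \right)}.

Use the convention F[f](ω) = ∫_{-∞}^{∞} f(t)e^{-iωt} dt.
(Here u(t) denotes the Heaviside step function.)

F(ω) = \frac{304 \left(16 \omega^{2} + 425\right)}{256 \omega^{4} + 9504 \omega^{2} + 180625}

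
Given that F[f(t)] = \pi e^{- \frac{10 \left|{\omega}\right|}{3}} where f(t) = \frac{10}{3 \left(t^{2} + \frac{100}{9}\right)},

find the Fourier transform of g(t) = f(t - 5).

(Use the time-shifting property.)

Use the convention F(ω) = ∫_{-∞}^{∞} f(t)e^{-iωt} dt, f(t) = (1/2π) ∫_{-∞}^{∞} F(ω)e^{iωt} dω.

F[g](ω) = \pi e^{- 5 i \omega - \frac{10 \left|{\omega}\right|}{3}}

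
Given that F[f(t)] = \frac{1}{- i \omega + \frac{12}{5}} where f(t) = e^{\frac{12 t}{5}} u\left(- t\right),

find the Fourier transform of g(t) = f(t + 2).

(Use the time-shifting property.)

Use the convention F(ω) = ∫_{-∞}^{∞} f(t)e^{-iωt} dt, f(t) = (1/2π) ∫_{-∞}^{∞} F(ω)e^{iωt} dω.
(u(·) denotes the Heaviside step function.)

F[g](ω) = - \frac{5 e^{2 i \omega}}{5 i \omega - 12}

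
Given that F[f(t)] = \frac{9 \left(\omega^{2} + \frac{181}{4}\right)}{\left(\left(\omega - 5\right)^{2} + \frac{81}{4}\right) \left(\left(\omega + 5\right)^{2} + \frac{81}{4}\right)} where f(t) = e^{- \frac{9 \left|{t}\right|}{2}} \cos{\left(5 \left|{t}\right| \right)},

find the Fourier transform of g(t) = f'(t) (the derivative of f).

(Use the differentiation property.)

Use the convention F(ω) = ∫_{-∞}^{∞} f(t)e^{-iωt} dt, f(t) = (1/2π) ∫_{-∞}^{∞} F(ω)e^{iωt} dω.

F[g](ω) = \frac{36 i \omega \left(4 \omega^{2} + 181\right)}{16 \omega^{4} - 152 \omega^{2} + 32761}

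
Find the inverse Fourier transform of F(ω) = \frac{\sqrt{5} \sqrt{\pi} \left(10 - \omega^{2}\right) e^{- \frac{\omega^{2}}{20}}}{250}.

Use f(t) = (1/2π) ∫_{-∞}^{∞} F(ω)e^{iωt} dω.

f(t) = 2 t^{2} e^{- 5 t^{2}}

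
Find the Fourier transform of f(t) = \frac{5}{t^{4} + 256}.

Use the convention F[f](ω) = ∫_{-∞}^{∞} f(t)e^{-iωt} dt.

F(ω) = \frac{5 \pi e^{- 2 \sqrt{2} \left|{\omega}\right|} \sin{\left(2 \sqrt{2} \left|{\omega}\right| + \frac{\pi}{4} \right)}}{64}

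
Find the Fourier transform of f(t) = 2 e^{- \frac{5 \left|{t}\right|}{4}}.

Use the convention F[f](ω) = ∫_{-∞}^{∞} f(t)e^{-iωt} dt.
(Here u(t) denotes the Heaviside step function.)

F(ω) = \frac{80}{16 \omega^{2} + 25}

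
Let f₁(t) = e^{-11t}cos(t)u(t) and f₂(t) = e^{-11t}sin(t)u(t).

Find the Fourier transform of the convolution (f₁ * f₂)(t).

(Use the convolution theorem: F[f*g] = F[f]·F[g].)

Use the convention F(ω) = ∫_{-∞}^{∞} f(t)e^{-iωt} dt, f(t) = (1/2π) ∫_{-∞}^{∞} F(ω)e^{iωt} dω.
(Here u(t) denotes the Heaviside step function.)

F[f₁*f₂](ω) = \frac{i \omega + 11}{\left(\left(i \omega + 11\right)^{2} + 1\right)^{2}}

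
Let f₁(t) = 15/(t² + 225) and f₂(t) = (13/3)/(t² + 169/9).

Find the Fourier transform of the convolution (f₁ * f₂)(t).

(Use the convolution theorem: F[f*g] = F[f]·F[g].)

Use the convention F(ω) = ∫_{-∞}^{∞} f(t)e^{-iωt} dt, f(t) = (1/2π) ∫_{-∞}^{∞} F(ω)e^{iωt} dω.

F[f₁*f₂](ω) = \pi^{2} e^{- \frac{58 \left|{\omega}\right|}{3}}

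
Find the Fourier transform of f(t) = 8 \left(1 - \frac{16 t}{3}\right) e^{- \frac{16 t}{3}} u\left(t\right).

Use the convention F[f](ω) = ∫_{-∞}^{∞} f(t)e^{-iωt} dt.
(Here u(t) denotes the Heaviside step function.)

F(ω) = \frac{72 i \omega}{- 9 \omega^{2} + 96 i \omega + 256}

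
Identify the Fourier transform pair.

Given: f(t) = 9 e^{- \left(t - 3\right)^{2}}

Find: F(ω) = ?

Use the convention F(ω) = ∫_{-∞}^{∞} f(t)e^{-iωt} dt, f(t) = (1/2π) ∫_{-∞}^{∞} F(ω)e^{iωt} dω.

F(ω) = 9 \sqrt{\pi} e^{- \frac{\omega \left(\omega + 12 i\right)}{4}}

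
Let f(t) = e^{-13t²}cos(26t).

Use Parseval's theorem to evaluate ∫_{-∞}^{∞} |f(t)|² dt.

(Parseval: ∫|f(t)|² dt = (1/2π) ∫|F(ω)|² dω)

∫|f(t)|² dt = \frac{\sqrt{26} \sqrt{\pi} \left(1 + e^{26}\right)}{52 e^{26}}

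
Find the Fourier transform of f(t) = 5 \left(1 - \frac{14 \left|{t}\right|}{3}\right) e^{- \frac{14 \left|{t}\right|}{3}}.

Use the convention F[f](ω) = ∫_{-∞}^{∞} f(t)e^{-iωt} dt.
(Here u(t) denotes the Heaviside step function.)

F(ω) = \frac{7560 \omega^{2}}{\left(9 \omega^{2} + 196\right)^{2}}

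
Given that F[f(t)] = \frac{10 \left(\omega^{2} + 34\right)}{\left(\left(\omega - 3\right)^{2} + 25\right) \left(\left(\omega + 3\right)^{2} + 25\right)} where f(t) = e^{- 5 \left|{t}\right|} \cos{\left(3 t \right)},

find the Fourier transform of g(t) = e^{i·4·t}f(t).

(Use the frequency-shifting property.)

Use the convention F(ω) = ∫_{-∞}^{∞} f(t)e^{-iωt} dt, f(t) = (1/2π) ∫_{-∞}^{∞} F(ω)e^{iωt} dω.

F[g](ω) = \frac{10 \left(\left(\omega - 4\right)^{2} + 34\right)}{\left(\left(\omega - 7\right)^{2} + 25\right) \left(\left(\omega - 1\right)^{2} + 25\right)}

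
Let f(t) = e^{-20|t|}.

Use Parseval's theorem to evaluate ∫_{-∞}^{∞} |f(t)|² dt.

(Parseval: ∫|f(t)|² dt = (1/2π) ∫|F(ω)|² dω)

∫|f(t)|² dt = \frac{1}{20}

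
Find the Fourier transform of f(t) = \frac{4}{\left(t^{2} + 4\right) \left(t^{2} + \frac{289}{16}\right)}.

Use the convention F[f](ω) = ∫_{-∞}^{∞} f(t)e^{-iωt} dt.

F(ω) = \frac{32 \pi e^{- 2 \left|{\omega}\right|}}{225} - \frac{256 \pi e^{- \frac{17 \left|{\omega}\right|}{4}}}{3825}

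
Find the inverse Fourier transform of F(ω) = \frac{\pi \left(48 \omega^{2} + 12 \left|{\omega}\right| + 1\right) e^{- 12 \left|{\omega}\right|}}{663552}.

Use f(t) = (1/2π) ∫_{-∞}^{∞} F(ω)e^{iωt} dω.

f(t) = \frac{1}{\left(t^{2} + 144\right)^{3}}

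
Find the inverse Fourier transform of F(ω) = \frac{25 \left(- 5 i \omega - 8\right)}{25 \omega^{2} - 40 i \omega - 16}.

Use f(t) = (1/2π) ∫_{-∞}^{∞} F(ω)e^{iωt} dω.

f(t) = 5 \left(\frac{4 t}{5} + 1\right) e^{- \frac{4 t}{5}} u\left(t\right)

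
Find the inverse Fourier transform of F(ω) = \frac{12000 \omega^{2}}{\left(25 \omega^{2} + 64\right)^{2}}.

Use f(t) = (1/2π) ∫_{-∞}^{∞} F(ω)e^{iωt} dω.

f(t) = 3 \left(1 - \frac{8 \left|{t}\right|}{5}\right) e^{- \frac{8 \left|{t}\right|}{5}}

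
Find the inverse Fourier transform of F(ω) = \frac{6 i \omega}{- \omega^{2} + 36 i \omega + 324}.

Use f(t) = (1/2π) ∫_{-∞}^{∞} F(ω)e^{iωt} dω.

f(t) = 6 \left(1 - 18 t\right) e^{- 18 t} u\left(t\right)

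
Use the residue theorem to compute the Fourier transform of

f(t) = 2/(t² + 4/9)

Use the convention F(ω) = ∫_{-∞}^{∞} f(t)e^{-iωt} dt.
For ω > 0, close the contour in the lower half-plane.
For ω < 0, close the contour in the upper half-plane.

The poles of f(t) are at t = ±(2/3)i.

Let g(z) = f(z)e^{-iωz}; for large |z| the factor e^{-iωz} decays in the lower half-plane when ω > 0 and in the upper half-plane when ω < 0.

Case ω > 0 (lower half-plane, clockwise contour ⇒ F(ω) = -2πi·ΣRes):
  Res_{z = - \frac{2 i}{3}} g(z) = \frac{3 i e^{- \frac{2 \omega}{3}}}{2}
  F(ω) = -2πi·ΣRes = 3 \pi e^{- \frac{2 \omega}{3}}

Case ω < 0 (upper half-plane, counterclockwise contour ⇒ F(ω) = +2πi·ΣRes):
  Res_{z = \frac{2 i}{3}} g(z) = - \frac{3 i e^{\frac{2 \omega}{3}}}{2}
  F(ω) = 2πi·ΣRes = 3 \pi e^{\frac{2 \omega}{3}}

Both cases combine into a single formula in |ω|:

F(ω) = 3 \pi e^{- \frac{2 \left|{\omega}\right|}{3}}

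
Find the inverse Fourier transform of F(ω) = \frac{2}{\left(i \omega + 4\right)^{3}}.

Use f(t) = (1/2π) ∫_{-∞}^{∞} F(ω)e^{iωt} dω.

f(t) = t^{2} e^{- 4 t} u\left(t\right)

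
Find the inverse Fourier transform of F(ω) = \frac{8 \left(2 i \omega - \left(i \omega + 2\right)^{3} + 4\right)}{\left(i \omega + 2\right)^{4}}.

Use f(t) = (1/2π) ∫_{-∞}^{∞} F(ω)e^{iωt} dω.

f(t) = 8 \left(t^{2} - 1\right) e^{- 2 t} u\left(t\right)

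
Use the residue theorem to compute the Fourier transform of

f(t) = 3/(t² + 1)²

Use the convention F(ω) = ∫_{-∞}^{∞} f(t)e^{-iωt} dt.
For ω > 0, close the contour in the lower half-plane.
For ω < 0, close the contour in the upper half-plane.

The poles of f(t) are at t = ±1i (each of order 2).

Let g(z) = f(z)e^{-iωz}; for large |z| the factor e^{-iωz} decays in the lower half-plane when ω > 0 and in the upper half-plane when ω < 0.

Case ω > 0 (lower half-plane, clockwise contour ⇒ F(ω) = -2πi·ΣRes):
  Res_{z = - i} g(z) = \frac{3 i \left(\omega + 1\right) e^{- \omega}}{4} (pole of order 2)
  F(ω) = -2πi·ΣRes = \frac{3 \pi \left(\omega + 1\right) e^{- \omega}}{2}

Case ω < 0 (upper half-plane, counterclockwise contour ⇒ F(ω) = +2πi·ΣRes):
  Res_{z = i} g(z) = \frac{3 i \left(\omega - 1\right) e^{\omega}}{4} (pole of order 2)
  F(ω) = 2πi·ΣRes = \frac{3 \pi \left(1 - \omega\right) e^{\omega}}{2}

Both cases combine into a single formula in |ω|:

F(ω) = \frac{3 \pi \left(\left|{\omega}\right| + 1\right) e^{- \left|{\omega}\right|}}{2}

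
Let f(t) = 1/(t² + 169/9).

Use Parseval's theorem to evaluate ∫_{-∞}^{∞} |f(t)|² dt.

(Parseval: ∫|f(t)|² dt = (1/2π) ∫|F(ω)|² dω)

∫|f(t)|² dt = \frac{27 \pi}{4394}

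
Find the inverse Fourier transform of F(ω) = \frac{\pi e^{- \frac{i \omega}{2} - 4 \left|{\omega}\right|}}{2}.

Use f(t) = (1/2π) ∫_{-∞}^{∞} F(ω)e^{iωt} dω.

f(t) = \frac{2}{\left(t - \frac{1}{2}\right)^{2} + 16}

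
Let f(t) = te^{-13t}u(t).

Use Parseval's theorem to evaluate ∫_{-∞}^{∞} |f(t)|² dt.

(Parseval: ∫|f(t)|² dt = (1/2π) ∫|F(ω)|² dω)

∫|f(t)|² dt = \frac{1}{8788}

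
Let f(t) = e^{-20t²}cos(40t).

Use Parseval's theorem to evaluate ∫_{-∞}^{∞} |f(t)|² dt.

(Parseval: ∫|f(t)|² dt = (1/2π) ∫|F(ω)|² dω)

∫|f(t)|² dt = \frac{\sqrt{10} \sqrt{\pi} \left(1 + e^{40}\right)}{40 e^{40}}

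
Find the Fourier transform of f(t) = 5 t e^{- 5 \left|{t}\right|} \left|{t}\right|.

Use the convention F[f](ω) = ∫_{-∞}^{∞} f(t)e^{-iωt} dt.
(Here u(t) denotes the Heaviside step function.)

F(ω) = \frac{20 i \omega \left(\omega^{2} - 75\right)}{\left(\omega^{2} + 25\right)^{3}}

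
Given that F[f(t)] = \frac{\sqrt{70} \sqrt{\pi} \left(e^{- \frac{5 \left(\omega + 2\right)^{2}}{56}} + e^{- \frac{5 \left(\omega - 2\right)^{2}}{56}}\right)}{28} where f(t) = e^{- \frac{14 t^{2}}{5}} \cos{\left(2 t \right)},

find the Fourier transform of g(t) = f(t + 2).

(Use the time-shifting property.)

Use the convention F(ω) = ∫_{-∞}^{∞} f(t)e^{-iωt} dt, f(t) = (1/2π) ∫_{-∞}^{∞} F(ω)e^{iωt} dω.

F[g](ω) = \frac{\sqrt{70} \sqrt{\pi} \left(e^{\frac{5 \omega}{7}} + 1\right) e^{- \frac{5 \omega^{2}}{56} - \frac{5 \omega}{14} + 2 i \omega - \frac{5}{14}}}{28}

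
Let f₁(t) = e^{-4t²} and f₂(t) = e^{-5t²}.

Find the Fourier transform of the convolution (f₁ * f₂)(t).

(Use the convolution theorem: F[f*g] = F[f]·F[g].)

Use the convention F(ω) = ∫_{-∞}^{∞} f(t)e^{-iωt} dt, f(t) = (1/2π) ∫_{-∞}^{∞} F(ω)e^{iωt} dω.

F[f₁*f₂](ω) = \frac{\sqrt{5} \pi e^{- \frac{9 \omega^{2}}{80}}}{10}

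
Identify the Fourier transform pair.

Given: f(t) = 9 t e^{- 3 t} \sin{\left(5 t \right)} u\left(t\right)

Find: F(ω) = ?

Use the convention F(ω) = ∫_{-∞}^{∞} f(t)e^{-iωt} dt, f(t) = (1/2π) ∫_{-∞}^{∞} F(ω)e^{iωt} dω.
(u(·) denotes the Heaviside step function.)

F(ω) = \frac{90 \left(i \omega + 3\right)}{\left(\left(i \omega + 3\right)^{2} + 25\right)^{2}}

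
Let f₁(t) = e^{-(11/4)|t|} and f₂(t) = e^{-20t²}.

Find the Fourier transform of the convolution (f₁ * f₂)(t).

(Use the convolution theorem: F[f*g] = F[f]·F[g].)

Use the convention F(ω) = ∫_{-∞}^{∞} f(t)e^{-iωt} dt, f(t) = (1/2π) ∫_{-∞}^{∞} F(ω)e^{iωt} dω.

F[f₁*f₂](ω) = \frac{44 \sqrt{5} \sqrt{\pi} e^{- \frac{\omega^{2}}{80}}}{5 \left(16 \omega^{2} + 121\right)}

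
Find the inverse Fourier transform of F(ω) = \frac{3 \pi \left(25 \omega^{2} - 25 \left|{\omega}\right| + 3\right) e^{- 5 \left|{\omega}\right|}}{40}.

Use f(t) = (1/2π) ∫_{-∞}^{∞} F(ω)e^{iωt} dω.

f(t) = \frac{3 t^{4}}{\left(t^{2} + 25\right)^{3}}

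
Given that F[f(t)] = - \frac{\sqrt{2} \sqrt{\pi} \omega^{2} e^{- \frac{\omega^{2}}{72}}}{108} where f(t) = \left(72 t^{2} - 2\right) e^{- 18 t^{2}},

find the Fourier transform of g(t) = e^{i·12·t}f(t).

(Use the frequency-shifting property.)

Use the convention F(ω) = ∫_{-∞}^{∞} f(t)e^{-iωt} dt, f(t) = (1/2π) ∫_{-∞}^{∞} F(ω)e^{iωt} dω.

F[g](ω) = - \frac{\sqrt{2} \sqrt{\pi} \left(\omega - 12\right)^{2} e^{- \frac{\left(\omega - 12\right)^{2}}{72}}}{108}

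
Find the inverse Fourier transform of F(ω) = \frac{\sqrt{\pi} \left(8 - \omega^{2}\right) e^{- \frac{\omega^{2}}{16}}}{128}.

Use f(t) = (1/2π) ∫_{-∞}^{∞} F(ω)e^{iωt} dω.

f(t) = t^{2} e^{- 4 t^{2}}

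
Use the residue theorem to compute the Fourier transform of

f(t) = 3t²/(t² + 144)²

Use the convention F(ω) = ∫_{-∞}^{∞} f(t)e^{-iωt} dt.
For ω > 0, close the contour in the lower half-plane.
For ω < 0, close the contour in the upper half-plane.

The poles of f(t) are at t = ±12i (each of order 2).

Let g(z) = f(z)e^{-iωz}; for large |z| the factor e^{-iωz} decays in the lower half-plane when ω > 0 and in the upper half-plane when ω < 0.

Case ω > 0 (lower half-plane, clockwise contour ⇒ F(ω) = -2πi·ΣRes):
  Res_{z = - 12 i} g(z) = \frac{i \left(1 - 12 \omega\right) e^{- 12 \omega}}{16} (pole of order 2)
  F(ω) = -2πi·ΣRes = \frac{\pi \left(1 - 12 \omega\right) e^{- 12 \omega}}{8}

Case ω < 0 (upper half-plane, counterclockwise contour ⇒ F(ω) = +2πi·ΣRes):
  Res_{z = 12 i} g(z) = \frac{i \left(- 12 \omega - 1\right) e^{12 \omega}}{16} (pole of order 2)
  F(ω) = 2πi·ΣRes = \frac{\pi \left(12 \omega + 1\right) e^{12 \omega}}{8}

Both cases combine into a single formula in |ω|:

F(ω) = \frac{\pi \left(1 - 12 \left|{\omega}\right|\right) e^{- 12 \left|{\omega}\right|}}{8}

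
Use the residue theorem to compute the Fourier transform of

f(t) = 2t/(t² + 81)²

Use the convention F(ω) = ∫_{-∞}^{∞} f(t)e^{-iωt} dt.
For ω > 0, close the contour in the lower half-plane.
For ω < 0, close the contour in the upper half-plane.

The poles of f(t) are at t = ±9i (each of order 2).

Let g(z) = f(z)e^{-iωz}; for large |z| the factor e^{-iωz} decays in the lower half-plane when ω > 0 and in the upper half-plane when ω < 0.

Case ω > 0 (lower half-plane, clockwise contour ⇒ F(ω) = -2πi·ΣRes):
  Res_{z = - 9 i} g(z) = \frac{\omega e^{- 9 \omega}}{18} (pole of order 2)
  F(ω) = -2πi·ΣRes = - \frac{i \pi \omega e^{- 9 \omega}}{9}

Case ω < 0 (upper half-plane, counterclockwise contour ⇒ F(ω) = +2πi·ΣRes):
  Res_{z = 9 i} g(z) = - \frac{\omega e^{9 \omega}}{18} (pole of order 2)
  F(ω) = 2πi·ΣRes = - \frac{i \pi \omega e^{9 \omega}}{9}

Both cases combine into a single formula in |ω|:

F(ω) = - \frac{i \pi \omega e^{- 9 \left|{\omega}\right|}}{9}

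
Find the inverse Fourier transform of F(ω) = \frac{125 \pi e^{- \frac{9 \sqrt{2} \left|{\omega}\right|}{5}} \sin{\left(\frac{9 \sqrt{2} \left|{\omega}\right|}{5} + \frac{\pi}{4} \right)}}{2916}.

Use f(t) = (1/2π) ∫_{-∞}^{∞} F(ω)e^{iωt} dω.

f(t) = \frac{2}{t^{4} + \frac{104976}{625}}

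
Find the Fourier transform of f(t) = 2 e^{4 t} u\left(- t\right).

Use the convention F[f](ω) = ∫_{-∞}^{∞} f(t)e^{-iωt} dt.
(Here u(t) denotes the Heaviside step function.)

F(ω) = - \frac{2}{i \omega - 4}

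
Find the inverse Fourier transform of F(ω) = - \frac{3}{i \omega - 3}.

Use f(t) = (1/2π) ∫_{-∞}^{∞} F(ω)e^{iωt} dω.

f(t) = 3 e^{3 t} u\left(- t\right)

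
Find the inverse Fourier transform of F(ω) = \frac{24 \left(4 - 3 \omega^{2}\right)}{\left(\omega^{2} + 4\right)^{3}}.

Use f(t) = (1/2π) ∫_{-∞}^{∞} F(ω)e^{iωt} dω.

f(t) = 3 t^{2} e^{- 2 \left|{t}\right|}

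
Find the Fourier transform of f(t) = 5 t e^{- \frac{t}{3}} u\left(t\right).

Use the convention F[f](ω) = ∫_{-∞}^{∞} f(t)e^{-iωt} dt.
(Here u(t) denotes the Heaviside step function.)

F(ω) = \frac{45}{\left(3 i \omega + 1\right)^{2}}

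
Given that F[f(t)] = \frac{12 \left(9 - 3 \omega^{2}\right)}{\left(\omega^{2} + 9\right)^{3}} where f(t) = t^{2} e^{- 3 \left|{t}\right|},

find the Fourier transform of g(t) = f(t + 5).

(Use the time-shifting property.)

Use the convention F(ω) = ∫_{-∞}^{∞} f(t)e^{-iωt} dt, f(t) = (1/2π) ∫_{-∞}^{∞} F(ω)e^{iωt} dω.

F[g](ω) = \frac{36 \left(3 - \omega^{2}\right) e^{5 i \omega}}{\left(\omega^{2} + 9\right)^{3}}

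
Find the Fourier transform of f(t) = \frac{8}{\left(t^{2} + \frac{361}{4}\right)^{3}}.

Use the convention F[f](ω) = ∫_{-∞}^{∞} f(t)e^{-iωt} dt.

F(ω) = \frac{8 \pi \left(361 \omega^{2} + 114 \left|{\omega}\right| + 12\right) e^{- \frac{19 \left|{\omega}\right|}{2}}}{2476099}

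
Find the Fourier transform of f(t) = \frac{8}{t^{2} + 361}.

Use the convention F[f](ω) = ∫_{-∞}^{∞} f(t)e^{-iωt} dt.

F(ω) = \frac{8 \pi e^{- 19 \left|{\omega}\right|}}{19}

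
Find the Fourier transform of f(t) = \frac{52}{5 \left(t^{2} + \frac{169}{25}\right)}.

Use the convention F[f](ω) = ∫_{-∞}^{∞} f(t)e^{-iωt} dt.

F(ω) = 4 \pi e^{- \frac{13 \left|{\omega}\right|}{5}}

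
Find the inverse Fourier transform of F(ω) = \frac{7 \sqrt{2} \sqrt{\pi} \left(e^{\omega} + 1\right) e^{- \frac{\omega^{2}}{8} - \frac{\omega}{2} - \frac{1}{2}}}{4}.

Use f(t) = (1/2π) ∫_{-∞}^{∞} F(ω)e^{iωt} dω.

f(t) = 7 e^{- 2 t^{2}} \cos{\left(2 t \right)}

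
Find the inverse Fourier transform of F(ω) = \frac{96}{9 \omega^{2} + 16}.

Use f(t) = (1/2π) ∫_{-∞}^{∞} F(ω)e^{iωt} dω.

f(t) = 4 e^{- \frac{4 \left|{t}\right|}{3}}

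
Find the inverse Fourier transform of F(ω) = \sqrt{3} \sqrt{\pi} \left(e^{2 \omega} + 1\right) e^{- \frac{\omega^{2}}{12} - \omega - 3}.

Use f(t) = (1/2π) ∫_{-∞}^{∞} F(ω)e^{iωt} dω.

f(t) = 6 e^{- 3 t^{2}} \cos{\left(6 t \right)}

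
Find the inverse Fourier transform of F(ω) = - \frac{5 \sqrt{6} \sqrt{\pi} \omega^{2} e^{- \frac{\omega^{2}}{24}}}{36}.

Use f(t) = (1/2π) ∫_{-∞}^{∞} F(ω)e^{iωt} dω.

f(t) = 5 \left(24 t^{2} - 2\right) e^{- 6 t^{2}}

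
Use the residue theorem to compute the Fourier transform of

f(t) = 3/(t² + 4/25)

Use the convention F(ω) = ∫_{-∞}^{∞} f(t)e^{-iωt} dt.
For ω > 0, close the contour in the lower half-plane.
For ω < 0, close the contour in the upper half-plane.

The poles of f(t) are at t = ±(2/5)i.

Let g(z) = f(z)e^{-iωz}; for large |z| the factor e^{-iωz} decays in the lower half-plane when ω > 0 and in the upper half-plane when ω < 0.

Case ω > 0 (lower half-plane, clockwise contour ⇒ F(ω) = -2πi·ΣRes):
  Res_{z = - \frac{2 i}{5}} g(z) = \frac{15 i e^{- \frac{2 \omega}{5}}}{4}
  F(ω) = -2πi·ΣRes = \frac{15 \pi e^{- \frac{2 \omega}{5}}}{2}

Case ω < 0 (upper half-plane, counterclockwise contour ⇒ F(ω) = +2πi·ΣRes):
  Res_{z = \frac{2 i}{5}} g(z) = - \frac{15 i e^{\frac{2 \omega}{5}}}{4}
  F(ω) = 2πi·ΣRes = \frac{15 \pi e^{\frac{2 \omega}{5}}}{2}

Both cases combine into a single formula in |ω|:

F(ω) = \frac{15 \pi e^{- \frac{2 \left|{\omega}\right|}{5}}}{2}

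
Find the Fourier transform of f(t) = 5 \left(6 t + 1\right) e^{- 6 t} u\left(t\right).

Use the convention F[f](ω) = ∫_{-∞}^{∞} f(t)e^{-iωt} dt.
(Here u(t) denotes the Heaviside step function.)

F(ω) = \frac{5 \left(- i \omega - 12\right)}{\omega^{2} - 12 i \omega - 36}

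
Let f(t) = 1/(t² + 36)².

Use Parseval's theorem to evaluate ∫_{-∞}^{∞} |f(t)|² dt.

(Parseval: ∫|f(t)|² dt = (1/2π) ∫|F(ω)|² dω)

∫|f(t)|² dt = \frac{5 \pi}{4478976}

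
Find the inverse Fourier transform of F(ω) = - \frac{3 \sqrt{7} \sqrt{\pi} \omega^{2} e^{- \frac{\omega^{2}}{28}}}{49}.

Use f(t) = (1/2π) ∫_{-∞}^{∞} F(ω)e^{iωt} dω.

f(t) = 3 \left(28 t^{2} - 2\right) e^{- 7 t^{2}}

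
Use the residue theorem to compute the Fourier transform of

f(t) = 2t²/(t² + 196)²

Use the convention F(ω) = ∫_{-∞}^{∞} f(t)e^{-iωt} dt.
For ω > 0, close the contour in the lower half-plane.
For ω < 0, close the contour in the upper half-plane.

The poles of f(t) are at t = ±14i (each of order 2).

Let g(z) = f(z)e^{-iωz}; for large |z| the factor e^{-iωz} decays in the lower half-plane when ω > 0 and in the upper half-plane when ω < 0.

Case ω > 0 (lower half-plane, clockwise contour ⇒ F(ω) = -2πi·ΣRes):
  Res_{z = - 14 i} g(z) = \frac{i \left(1 - 14 \omega\right) e^{- 14 \omega}}{28} (pole of order 2)
  F(ω) = -2πi·ΣRes = \frac{\pi \left(1 - 14 \omega\right) e^{- 14 \omega}}{14}

Case ω < 0 (upper half-plane, counterclockwise contour ⇒ F(ω) = +2πi·ΣRes):
  Res_{z = 14 i} g(z) = \frac{i \left(- 14 \omega - 1\right) e^{14 \omega}}{28} (pole of order 2)
  F(ω) = 2πi·ΣRes = \frac{\pi \left(14 \omega + 1\right) e^{14 \omega}}{14}

Both cases combine into a single formula in |ω|:

F(ω) = \frac{\pi \left(1 - 14 \left|{\omega}\right|\right) e^{- 14 \left|{\omega}\right|}}{14}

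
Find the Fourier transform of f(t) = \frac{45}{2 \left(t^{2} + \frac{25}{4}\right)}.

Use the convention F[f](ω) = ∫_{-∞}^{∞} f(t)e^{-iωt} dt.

F(ω) = 9 \pi e^{- \frac{5 \left|{\omega}\right|}{2}}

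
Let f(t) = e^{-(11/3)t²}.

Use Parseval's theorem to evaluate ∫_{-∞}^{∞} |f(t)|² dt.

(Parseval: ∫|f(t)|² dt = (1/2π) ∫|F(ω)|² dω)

∫|f(t)|² dt = \frac{\sqrt{66} \sqrt{\pi}}{22}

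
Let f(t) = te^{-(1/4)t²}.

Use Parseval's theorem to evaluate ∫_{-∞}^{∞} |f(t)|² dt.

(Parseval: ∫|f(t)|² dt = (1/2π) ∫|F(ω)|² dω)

∫|f(t)|² dt = \sqrt{2} \sqrt{\pi}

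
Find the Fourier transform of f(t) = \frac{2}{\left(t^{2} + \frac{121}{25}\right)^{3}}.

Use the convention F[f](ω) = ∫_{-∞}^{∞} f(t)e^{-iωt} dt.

F(ω) = \frac{125 \pi \left(121 \omega^{2} + 165 \left|{\omega}\right| + 75\right) e^{- \frac{11 \left|{\omega}\right|}{5}}}{644204}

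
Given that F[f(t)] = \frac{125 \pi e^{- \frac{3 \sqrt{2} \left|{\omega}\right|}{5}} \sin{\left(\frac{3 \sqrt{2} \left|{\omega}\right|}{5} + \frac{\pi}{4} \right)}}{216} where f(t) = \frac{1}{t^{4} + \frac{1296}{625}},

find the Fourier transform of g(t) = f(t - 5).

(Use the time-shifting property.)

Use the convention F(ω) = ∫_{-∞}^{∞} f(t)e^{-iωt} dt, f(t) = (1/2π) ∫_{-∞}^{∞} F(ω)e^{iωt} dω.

F[g](ω) = \frac{125 \pi e^{- 5 i \omega - \frac{3 \sqrt{2} \left|{\omega}\right|}{5}} \sin{\left(\frac{3 \sqrt{2} \left|{\omega}\right|}{5} + \frac{\pi}{4} \right)}}{216}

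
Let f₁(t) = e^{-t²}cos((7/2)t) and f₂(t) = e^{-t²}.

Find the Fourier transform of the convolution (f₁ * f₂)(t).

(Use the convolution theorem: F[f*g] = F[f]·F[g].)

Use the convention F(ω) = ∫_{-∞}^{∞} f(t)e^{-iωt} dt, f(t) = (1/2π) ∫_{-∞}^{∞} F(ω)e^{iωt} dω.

F[f₁*f₂](ω) = \frac{\pi \left(e^{\frac{7 \omega}{2}} + 1\right) e^{- \frac{\omega^{2}}{2} - \frac{7 \omega}{4} - \frac{49}{16}}}{2}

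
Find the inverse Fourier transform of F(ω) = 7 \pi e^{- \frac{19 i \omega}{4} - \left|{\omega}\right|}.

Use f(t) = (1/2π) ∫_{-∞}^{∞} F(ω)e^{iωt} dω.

f(t) = \frac{7}{\left(t - \frac{19}{4}\right)^{2} + 1}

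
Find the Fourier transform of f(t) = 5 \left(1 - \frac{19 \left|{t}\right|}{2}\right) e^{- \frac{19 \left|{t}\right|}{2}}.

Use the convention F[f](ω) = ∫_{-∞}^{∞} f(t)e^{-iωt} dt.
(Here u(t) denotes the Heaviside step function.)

F(ω) = \frac{3040 \omega^{2}}{\left(4 \omega^{2} + 361\right)^{2}}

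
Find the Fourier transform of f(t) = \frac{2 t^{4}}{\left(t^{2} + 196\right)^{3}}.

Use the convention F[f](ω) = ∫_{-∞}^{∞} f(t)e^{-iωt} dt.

F(ω) = \frac{\pi \left(196 \omega^{2} - 70 \left|{\omega}\right| + 3\right) e^{- 14 \left|{\omega}\right|}}{56}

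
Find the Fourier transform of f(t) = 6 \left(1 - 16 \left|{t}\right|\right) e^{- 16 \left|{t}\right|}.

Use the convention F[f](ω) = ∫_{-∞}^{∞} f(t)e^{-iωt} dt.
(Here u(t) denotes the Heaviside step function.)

F(ω) = \frac{384 \omega^{2}}{\left(\omega^{2} + 256\right)^{2}}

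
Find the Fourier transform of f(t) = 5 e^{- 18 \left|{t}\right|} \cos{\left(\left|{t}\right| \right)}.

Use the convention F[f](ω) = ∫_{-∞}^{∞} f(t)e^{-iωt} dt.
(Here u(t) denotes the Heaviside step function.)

F(ω) = \frac{180 \left(\omega^{2} + 325\right)}{\omega^{4} + 646 \omega^{2} + 105625}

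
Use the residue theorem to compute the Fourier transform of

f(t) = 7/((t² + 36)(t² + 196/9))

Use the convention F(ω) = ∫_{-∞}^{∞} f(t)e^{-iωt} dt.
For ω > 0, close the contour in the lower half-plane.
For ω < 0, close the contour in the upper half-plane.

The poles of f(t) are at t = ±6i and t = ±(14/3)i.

Let g(z) = f(z)e^{-iωz}; for large |z| the factor e^{-iωz} decays in the lower half-plane when ω > 0 and in the upper half-plane when ω < 0.

Case ω > 0 (lower half-plane, clockwise contour ⇒ F(ω) = -2πi·ΣRes):
  Res_{z = - 6 i} g(z) = - \frac{21 i e^{- 6 \omega}}{512}
  Res_{z = - \frac{14 i}{3}} g(z) = \frac{27 i e^{- \frac{14 \omega}{3}}}{512}
  F(ω) = -2πi·ΣRes = - \frac{21 \pi e^{- 6 \omega}}{256} + \frac{27 \pi e^{- \frac{14 \omega}{3}}}{256}

Case ω < 0 (upper half-plane, counterclockwise contour ⇒ F(ω) = +2πi·ΣRes):
  Res_{z = 6 i} g(z) = \frac{21 i e^{6 \omega}}{512}
  Res_{z = \frac{14 i}{3}} g(z) = - \frac{27 i e^{\frac{14 \omega}{3}}}{512}
  F(ω) = 2πi·ΣRes = \frac{3 \pi \left(9 e^{\frac{14 \omega}{3}} - 7 e^{6 \omega}\right)}{256}

Both cases combine into a single formula in |ω|:

F(ω) = - \frac{21 \pi e^{- 6 \left|{\omega}\right|}}{256} + \frac{27 \pi e^{- \frac{14 \left|{\omega}\right|}{3}}}{256}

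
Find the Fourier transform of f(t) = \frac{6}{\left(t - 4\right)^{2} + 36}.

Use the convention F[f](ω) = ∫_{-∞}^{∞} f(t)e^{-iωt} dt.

F(ω) = \pi e^{- 4 i \omega - 6 \left|{\omega}\right|}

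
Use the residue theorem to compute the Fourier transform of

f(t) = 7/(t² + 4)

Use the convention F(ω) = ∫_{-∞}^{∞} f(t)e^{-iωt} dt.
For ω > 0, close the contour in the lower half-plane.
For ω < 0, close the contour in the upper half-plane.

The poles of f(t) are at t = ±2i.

Let g(z) = f(z)e^{-iωz}; for large |z| the factor e^{-iωz} decays in the lower half-plane when ω > 0 and in the upper half-plane when ω < 0.

Case ω > 0 (lower half-plane, clockwise contour ⇒ F(ω) = -2πi·ΣRes):
  Res_{z = - 2 i} g(z) = \frac{7 i e^{- 2 \omega}}{4}
  F(ω) = -2πi·ΣRes = \frac{7 \pi e^{- 2 \omega}}{2}

Case ω < 0 (upper half-plane, counterclockwise contour ⇒ F(ω) = +2πi·ΣRes):
  Res_{z = 2 i} g(z) = - \frac{7 i e^{2 \omega}}{4}
  F(ω) = 2πi·ΣRes = \frac{7 \pi e^{2 \omega}}{2}

Both cases combine into a single formula in |ω|:

F(ω) = \frac{7 \pi e^{- 2 \left|{\omega}\right|}}{2}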